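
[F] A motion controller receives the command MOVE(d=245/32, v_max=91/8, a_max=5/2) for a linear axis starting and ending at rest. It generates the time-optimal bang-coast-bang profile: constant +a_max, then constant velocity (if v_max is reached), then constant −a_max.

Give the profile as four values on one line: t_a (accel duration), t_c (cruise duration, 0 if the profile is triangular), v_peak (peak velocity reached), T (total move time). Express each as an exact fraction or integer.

t_a=7/4 t_c=0 v_peak=35/8 T=7/2

(v_max)²/a_max = (91/8)²/(5/2) = 8281/160
245/32 < 8281/160 so t_c = 0
v_peak = √(245/32·5/2) = √(1225/64) = 35/8
t_a = (35/8)/(5/2) = 7/4; t_c = 0
T = 2·7/4 = 7/2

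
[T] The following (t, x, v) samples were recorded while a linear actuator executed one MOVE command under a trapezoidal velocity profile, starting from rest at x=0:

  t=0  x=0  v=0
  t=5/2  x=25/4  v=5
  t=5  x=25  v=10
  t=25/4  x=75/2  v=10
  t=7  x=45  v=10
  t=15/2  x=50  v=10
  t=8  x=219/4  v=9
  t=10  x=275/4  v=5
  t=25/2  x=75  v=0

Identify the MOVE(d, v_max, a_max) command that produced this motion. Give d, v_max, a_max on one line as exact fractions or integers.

final state: t=25/2, x=75, v=0 → d = 75
a_max = (5−0)/(5/2−0) = 2
max v = 10 over t∈[5,15/2] → v_max = 10
check: 10·(5+5/2) = 75 ✓

d=75 v_max=10 a_max=2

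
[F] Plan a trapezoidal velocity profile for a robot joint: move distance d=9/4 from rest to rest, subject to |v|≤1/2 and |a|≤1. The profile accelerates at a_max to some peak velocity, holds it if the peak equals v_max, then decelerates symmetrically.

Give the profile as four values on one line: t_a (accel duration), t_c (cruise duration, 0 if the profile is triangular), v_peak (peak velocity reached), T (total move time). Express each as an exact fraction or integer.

v_max²/a_max = (1/2)²/1 = 1/4
9/4 ≥ 1/4 → trapezoidal
t_a = (1/2)/1 = 1/2; v_peak = 1/2
d_cruise = 9/4 − 1/4 = 2; t_c = 2/(1/2) = 4
T = 2·1/2 + 4 = 5

t_a=1/2 t_c=4 v_peak=1/2 T=5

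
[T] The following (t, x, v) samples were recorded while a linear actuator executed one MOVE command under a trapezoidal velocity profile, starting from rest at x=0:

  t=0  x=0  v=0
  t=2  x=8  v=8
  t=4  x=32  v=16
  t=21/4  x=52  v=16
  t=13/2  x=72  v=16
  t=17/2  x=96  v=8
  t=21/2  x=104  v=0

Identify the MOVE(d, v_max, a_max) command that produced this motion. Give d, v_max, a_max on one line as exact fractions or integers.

final state: t=21/2, x=104, v=0 → d = 104
a_max = (8−0)/(2−0) = 4
max v = 16 over t∈[4,13/2] → v_max = 16
check: 16·(4+5/2) = 104 ✓

d=104 v_max=16 a_max=4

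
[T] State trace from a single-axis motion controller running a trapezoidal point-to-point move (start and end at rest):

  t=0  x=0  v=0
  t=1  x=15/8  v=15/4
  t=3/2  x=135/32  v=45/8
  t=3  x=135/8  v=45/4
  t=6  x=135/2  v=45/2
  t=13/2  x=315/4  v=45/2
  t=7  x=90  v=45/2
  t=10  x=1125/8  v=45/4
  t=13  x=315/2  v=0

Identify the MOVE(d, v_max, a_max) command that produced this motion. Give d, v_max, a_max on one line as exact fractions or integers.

d=315/2 v_max=45/2 a_max=15/4

final state: t=13, x=315/2, v=0 → d = 315/2
a_max = (15/4−0)/(1−0) = 15/4
max v = 45/2 over t∈[6,7] → v_max = 45/2
check: 45/2·(6+1) = 315/2 ✓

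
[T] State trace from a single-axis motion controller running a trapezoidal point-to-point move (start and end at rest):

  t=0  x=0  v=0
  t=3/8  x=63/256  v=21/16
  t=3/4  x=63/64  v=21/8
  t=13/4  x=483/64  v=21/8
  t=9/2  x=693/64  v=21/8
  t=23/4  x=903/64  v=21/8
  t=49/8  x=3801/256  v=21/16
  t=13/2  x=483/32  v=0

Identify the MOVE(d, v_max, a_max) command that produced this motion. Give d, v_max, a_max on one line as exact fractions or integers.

d=483/32 v_max=21/8 a_max=7/2

final state: t=13/2, x=483/32, v=0 → d = 483/32
a_max = (21/16−0)/(3/8−0) = 7/2
max v = 21/8 over t∈[3/4,23/4] → v_max = 21/8
check: 21/8·(3/4+5) = 483/32 ✓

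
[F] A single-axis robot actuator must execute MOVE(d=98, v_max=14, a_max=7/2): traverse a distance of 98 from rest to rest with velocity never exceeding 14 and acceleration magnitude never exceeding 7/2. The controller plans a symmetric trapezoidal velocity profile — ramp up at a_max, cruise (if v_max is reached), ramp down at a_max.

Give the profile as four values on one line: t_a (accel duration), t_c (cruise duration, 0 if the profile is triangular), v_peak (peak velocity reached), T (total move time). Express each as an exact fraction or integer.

t_a=4 t_c=3 v_peak=14 T=11

(v_max)²/a_max = 14²/(7/2) = 56
98 ≥ 56 so v_max reached
t_a = 14/(7/2) = 4; v_peak = 14
d_cruise = 98 − 56 = 42; t_c = 42/14 = 3
T = 2·4 + 3 = 11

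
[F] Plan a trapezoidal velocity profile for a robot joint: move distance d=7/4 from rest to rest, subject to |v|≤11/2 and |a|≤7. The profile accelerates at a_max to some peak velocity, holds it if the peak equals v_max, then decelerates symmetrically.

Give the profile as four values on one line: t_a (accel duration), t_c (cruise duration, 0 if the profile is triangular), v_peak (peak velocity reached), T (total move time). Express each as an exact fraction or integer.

t_a=1/2 t_c=0 v_peak=7/2 T=1

v_max²/a_max = (11/2)²/7 = 121/28
7/4 < 121/28 ⇒ no cruise
v_peak = √(7/4·7) = √(49/4) = 7/2
t_a = (7/2)/7 = 1/2; t_c = 0
T = 2·1/2 = 1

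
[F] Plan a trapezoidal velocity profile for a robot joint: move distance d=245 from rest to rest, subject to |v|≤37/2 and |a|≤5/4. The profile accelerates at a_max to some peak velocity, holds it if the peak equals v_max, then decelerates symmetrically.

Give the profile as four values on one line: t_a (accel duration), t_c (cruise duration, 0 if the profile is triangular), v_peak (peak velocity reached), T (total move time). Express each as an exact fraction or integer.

v_max²/a_max = (37/2)²/(5/4) = 1369/5
245 < 1369/5 so t_c = 0
v_peak = √(245·5/4) = √(1225/4) = 35/2
t_a = (35/2)/(5/4) = 14; t_c = 0
T = 2·14 = 28

t_a=14 t_c=0 v_peak=35/2 T=28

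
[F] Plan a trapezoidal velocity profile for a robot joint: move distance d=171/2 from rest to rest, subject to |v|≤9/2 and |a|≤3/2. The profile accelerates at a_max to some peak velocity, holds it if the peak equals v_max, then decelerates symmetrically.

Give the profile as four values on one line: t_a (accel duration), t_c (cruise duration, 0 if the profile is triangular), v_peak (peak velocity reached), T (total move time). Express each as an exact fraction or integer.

v_max²/a_max = (9/2)²/(3/2) = 27/2
171/2 ≥ 27/2 → trapezoidal
t_a = (9/2)/(3/2) = 3; v_peak = 9/2
d_cruise = 171/2 − 27/2 = 72; t_c = 72/(9/2) = 16
T = 2·3 + 16 = 22

t_a=3 t_c=16 v_peak=9/2 T=22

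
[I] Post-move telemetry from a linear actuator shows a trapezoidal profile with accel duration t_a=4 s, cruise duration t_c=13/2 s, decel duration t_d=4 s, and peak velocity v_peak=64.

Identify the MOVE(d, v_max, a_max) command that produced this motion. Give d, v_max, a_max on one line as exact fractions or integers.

d=672 v_max=64 a_max=16

a_max = 64/4 = 16
d_a = ½·64·4 = 128; d_c = 64·13/2 = 416
d = 2·128 + 416 = 672
t_c = 13/2 > 0 so v_max = 64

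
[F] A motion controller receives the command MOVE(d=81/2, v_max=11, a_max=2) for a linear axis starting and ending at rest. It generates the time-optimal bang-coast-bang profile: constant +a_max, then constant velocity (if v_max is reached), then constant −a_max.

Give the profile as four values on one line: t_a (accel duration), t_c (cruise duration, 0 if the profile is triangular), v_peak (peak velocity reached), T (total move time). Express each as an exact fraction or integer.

(v_max)²/a_max = 11²/2 = 121/2
81/2 < 121/2 → triangular
v_peak = √(81/2·2) = √81 = 9
t_a = 9/2; t_c = 0
T = 2·9/2 = 9

t_a=9/2 t_c=0 v_peak=9 T=9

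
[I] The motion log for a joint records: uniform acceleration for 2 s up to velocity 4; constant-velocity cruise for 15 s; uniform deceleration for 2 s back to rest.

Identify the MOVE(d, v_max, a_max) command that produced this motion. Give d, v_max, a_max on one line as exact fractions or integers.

d=68 v_max=4 a_max=2

a_max = 4/2 = 2
d_a = ½·4·2 = 4; d_c = 4·15 = 60
d = 2·4 + 60 = 68
t_c = 15 > 0 ⇒ limit active, v_max = 4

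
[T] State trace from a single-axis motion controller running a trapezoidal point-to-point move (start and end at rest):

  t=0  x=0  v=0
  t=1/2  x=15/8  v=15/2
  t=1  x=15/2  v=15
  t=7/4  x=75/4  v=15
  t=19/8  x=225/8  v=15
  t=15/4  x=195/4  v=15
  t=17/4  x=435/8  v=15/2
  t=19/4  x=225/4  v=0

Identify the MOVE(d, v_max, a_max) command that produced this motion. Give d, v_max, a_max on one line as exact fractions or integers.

d=225/4 v_max=15 a_max=15

final state: t=19/4, x=225/4, v=0 → d = 225/4
a_max = (15/2−0)/(1/2−0) = 15
max v = 15 over t∈[1,15/4] → v_max = 15
check: 15·(1+11/4) = 225/4 ✓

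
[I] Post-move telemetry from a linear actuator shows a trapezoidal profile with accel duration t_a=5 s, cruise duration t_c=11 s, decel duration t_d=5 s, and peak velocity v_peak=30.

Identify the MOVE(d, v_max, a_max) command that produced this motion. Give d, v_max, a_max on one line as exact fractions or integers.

d=480 v_max=30 a_max=6

a_max = 30/5 = 6
d_a = ½·30·5 = 75; d_c = 30·11 = 330
d = 2·75 + 330 = 480
t_c = 11 > 0 ⇒ limit active, v_max = 30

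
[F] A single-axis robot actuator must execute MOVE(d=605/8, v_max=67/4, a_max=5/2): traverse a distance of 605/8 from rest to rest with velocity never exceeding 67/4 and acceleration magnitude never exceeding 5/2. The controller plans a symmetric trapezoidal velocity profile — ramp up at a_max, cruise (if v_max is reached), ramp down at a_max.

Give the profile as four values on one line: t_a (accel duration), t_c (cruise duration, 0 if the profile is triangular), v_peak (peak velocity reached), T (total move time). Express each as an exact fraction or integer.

vₘ²/aₘ = (67/4)²/(5/2) = 4489/40
605/8 < 4489/40 ⇒ no cruise
v_peak = √(605/8·5/2) = √(3025/16) = 55/4
t_a = (55/4)/(5/2) = 11/2; t_c = 0
T = 2·11/2 = 11

t_a=11/2 t_c=0 v_peak=55/4 T=11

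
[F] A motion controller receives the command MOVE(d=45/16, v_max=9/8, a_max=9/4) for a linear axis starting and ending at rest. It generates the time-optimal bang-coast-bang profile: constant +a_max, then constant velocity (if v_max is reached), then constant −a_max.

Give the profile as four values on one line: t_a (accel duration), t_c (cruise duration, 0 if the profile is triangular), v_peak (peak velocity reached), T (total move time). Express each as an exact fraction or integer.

v_max²/a_max = (9/8)²/(9/4) = 9/16
45/16 ≥ 9/16 ⇒ cruise phase
t_a = (9/8)/(9/4) = 1/2; v_peak = 9/8
d_cruise = 45/16 − 9/16 = 9/4; t_c = (9/4)/(9/8) = 2
T = 2·1/2 + 2 = 3

t_a=1/2 t_c=2 v_peak=9/8 T=3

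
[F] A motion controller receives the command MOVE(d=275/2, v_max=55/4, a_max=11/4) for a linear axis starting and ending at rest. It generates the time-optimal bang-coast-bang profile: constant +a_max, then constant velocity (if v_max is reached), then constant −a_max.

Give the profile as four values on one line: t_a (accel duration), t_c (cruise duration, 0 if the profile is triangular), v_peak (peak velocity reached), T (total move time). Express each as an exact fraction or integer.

(v_max)²/a_max = (55/4)²/(11/4) = 275/4
275/2 ≥ 275/4 so v_max reached
t_a = (55/4)/(11/4) = 5; v_peak = 55/4
d_cruise = 275/2 − 275/4 = 275/4; t_c = (275/4)/(55/4) = 5
T = 2·5 + 5 = 15

t_a=5 t_c=5 v_peak=55/4 T=15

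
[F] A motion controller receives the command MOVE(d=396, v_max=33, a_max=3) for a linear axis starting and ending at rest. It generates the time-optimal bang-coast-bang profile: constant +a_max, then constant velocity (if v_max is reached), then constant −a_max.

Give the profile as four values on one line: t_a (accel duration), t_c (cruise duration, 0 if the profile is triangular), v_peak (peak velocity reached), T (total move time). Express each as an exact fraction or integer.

t_a=11 t_c=1 v_peak=33 T=23

v_max²/a_max = 33²/3 = 363
396 ≥ 363 → trapezoidal
t_a = 33/3 = 11; v_peak = 33
d_cruise = 396 − 363 = 33; t_c = 33/33 = 1
T = 2·11 + 1 = 23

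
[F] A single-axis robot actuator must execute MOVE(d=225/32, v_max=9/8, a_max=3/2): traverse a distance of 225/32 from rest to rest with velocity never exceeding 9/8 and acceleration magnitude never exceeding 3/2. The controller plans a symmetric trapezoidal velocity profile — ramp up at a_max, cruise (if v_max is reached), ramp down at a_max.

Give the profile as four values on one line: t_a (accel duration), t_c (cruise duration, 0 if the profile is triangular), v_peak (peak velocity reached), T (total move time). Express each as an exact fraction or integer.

t_a=3/4 t_c=11/2 v_peak=9/8 T=7

(v_max)²/a_max = (9/8)²/(3/2) = 27/32
225/32 ≥ 27/32 ⇒ cruise phase
t_a = (9/8)/(3/2) = 3/4; v_peak = 9/8
d_cruise = 225/32 − 27/32 = 99/16; t_c = (99/16)/(9/8) = 11/2
T = 2·3/4 + 11/2 = 7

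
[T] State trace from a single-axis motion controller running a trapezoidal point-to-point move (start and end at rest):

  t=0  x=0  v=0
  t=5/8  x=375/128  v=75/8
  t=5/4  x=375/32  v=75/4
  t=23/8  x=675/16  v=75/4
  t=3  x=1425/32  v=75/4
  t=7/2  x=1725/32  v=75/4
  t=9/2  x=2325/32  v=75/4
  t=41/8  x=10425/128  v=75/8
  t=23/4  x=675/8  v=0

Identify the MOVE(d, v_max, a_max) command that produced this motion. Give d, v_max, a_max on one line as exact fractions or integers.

final state: t=23/4, x=675/8, v=0 → d = 675/8
a_max = (75/8−0)/(5/8−0) = 15
max v = 75/4 over t∈[5/4,9/2] → v_max = 75/4
check: 75/4·(5/4+13/4) = 675/8 ✓

d=675/8 v_max=75/4 a_max=15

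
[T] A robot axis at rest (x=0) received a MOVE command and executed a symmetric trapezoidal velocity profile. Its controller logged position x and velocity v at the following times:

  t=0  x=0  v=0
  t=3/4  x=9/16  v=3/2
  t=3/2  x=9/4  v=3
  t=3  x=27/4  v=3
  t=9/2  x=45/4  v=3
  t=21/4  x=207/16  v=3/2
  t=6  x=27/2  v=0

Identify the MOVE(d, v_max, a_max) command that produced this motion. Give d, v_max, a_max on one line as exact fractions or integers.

d=27/2 v_max=3 a_max=2

final state: t=6, x=27/2, v=0 → d = 27/2
a_max = (3/2−0)/(3/4−0) = 2
max v = 3 over t∈[3/2,9/2] → v_max = 3
check: 3·(3/2+3) = 27/2 ✓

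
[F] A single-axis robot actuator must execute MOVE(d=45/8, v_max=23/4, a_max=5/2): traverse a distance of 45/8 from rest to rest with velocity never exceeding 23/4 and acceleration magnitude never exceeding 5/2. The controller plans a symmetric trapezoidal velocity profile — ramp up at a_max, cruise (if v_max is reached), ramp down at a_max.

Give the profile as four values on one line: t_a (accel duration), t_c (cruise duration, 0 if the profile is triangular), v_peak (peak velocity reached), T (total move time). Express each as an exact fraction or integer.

t_a=3/2 t_c=0 v_peak=15/4 T=3

(v_max)²/a_max = (23/4)²/(5/2) = 529/40
45/8 < 529/40 so t_c = 0
v_peak = √(45/8·5/2) = √(225/16) = 15/4
t_a = (15/4)/(5/2) = 3/2; t_c = 0
T = 2·3/2 = 3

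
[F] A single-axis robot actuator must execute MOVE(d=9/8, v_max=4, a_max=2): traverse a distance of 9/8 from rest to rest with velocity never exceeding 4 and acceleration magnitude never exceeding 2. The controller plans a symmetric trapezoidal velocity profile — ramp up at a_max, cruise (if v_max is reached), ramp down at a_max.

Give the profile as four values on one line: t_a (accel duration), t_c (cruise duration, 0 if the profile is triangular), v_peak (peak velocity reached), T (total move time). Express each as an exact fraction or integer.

(v_max)²/a_max = 4²/2 = 8
9/8 < 8 so t_c = 0
v_peak = √(9/8·2) = √(9/4) = 3/2
t_a = (3/2)/2 = 3/4; t_c = 0
T = 2·3/4 = 3/2

t_a=3/4 t_c=0 v_peak=3/2 T=3/2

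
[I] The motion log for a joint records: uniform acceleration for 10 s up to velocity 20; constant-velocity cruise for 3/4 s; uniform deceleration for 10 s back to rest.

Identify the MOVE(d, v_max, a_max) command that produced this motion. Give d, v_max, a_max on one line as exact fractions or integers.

a_max = 20/10 = 2
d_a = ½·20·10 = 100; d_c = 20·3/4 = 15
d = 2·100 + 15 = 215
t_c = 3/4 > 0 so v_max = 20

d=215 v_max=20 a_max=2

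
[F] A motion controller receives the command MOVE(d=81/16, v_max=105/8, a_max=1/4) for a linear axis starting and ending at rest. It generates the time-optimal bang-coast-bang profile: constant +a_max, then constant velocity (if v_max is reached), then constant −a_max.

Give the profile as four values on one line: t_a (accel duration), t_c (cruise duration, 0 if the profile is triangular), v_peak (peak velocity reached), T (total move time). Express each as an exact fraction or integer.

vₘ²/aₘ = (105/8)²/(1/4) = 11025/16
81/16 < 11025/16 → triangular
v_peak = √(81/16·1/4) = √(81/64) = 9/8
t_a = (9/8)/(1/4) = 9/2; t_c = 0
T = 2·9/2 = 9

t_a=9/2 t_c=0 v_peak=9/8 T=9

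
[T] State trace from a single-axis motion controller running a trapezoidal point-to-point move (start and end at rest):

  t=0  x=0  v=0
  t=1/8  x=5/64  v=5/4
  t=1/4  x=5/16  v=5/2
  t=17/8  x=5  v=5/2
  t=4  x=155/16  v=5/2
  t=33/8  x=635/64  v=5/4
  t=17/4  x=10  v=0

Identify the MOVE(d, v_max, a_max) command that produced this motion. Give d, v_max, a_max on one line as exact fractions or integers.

final state: t=17/4, x=10, v=0 → d = 10
a_max = (5/4−0)/(1/8−0) = 10
max v = 5/2 over t∈[1/4,4] → v_max = 5/2
check: 5/2·(1/4+15/4) = 10 ✓

d=10 v_max=5/2 a_max=10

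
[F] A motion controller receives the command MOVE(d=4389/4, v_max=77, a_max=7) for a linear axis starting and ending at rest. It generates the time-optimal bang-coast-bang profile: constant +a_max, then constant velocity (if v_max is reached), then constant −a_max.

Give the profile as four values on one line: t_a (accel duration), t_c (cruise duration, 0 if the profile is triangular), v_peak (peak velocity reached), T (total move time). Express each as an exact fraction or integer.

t_a=11 t_c=13/4 v_peak=77 T=101/4

(v_max)²/a_max = 77²/7 = 847
4389/4 ≥ 847 ⇒ cruise phase
t_a = 77/7 = 11; v_peak = 77
d_cruise = 4389/4 − 847 = 1001/4; t_c = (1001/4)/77 = 13/4
T = 2·11 + 13/4 = 101/4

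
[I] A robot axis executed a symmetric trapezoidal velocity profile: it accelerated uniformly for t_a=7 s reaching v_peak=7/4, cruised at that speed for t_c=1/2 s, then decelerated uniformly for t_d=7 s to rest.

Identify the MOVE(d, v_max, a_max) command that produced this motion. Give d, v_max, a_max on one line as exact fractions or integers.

d=105/8 v_max=7/4 a_max=1/4

a_max = (7/4)/7 = 1/4
d_a = ½·7/4·7 = 49/8; d_c = 7/4·1/2 = 7/8
d = 2·49/8 + 7/8 = 105/8
t_c = 1/2 > 0 ⇒ limit active, v_max = 7/4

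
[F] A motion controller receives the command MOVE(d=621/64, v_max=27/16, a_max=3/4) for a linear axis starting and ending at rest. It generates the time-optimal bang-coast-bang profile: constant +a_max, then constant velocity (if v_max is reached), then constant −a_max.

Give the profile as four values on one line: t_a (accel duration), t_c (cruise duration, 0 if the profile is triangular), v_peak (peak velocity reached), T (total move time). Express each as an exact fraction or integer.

t_a=9/4 t_c=7/2 v_peak=27/16 T=8

(v_max)²/a_max = (27/16)²/(3/4) = 243/64
621/64 ≥ 243/64 ⇒ cruise phase
t_a = (27/16)/(3/4) = 9/4; v_peak = 27/16
d_cruise = 621/64 − 243/64 = 189/32; t_c = (189/32)/(27/16) = 7/2
T = 2·9/4 + 7/2 = 8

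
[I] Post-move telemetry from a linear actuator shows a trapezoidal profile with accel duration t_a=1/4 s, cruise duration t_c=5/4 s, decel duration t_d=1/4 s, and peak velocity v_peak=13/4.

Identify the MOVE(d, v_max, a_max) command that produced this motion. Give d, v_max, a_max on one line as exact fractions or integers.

d=39/8 v_max=13/4 a_max=13

a_max = (13/4)/(1/4) = 13
d_a = ½·13/4·1/4 = 13/32; d_c = 13/4·5/4 = 65/16
d = 2·13/32 + 65/16 = 39/8
t_c = 5/4 > 0 → v_max = v_peak = 13/4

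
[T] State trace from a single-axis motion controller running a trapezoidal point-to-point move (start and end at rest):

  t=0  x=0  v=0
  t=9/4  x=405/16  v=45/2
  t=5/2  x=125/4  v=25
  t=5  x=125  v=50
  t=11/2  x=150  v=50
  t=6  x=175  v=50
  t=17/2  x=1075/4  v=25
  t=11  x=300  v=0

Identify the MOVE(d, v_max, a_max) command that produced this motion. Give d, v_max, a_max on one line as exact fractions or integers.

d=300 v_max=50 a_max=10

final state: t=11, x=300, v=0 → d = 300
a_max = (45/2−0)/(9/4−0) = 10
max v = 50 over t∈[5,6] → v_max = 50
check: 50·(5+1) = 300 ✓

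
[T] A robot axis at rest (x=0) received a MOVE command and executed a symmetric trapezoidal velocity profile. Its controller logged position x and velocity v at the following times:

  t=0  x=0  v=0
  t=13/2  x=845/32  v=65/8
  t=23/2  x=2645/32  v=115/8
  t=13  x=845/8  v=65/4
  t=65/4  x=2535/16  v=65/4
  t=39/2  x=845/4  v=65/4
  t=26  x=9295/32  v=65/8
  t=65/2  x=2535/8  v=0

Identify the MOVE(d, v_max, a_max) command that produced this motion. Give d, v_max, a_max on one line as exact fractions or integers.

final state: t=65/2, x=2535/8, v=0 → d = 2535/8
a_max = (65/8−0)/(13/2−0) = 5/4
max v = 65/4 over t∈[13,39/2] → v_max = 65/4
check: 65/4·(13+13/2) = 2535/8 ✓

d=2535/8 v_max=65/4 a_max=5/4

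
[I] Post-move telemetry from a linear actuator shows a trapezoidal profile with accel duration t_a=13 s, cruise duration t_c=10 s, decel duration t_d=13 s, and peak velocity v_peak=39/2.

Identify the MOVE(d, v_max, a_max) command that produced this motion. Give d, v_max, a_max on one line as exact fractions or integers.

a_max = (39/2)/13 = 3/2
d_a = ½·39/2·13 = 507/4; d_c = 39/2·10 = 195
d = 2·507/4 + 195 = 897/2
t_c = 10 > 0 → v_max = v_peak = 39/2

d=897/2 v_max=39/2 a_max=3/2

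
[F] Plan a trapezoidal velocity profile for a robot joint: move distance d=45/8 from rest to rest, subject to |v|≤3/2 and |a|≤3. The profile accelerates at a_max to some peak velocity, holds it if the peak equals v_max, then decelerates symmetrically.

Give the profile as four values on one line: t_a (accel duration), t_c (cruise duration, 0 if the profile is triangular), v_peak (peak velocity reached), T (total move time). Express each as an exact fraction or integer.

t_a=1/2 t_c=13/4 v_peak=3/2 T=17/4

(v_max)²/a_max = (3/2)²/3 = 3/4
45/8 ≥ 3/4 ⇒ cruise phase
t_a = (3/2)/3 = 1/2; v_peak = 3/2
d_cruise = 45/8 − 3/4 = 39/8; t_c = (39/8)/(3/2) = 13/4
T = 2·1/2 + 13/4 = 17/4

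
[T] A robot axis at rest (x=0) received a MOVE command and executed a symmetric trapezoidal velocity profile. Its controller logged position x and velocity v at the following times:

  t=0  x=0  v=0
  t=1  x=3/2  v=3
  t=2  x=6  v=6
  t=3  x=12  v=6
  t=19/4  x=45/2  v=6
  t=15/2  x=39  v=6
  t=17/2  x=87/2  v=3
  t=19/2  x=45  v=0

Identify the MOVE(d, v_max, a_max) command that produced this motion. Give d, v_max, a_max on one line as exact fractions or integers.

d=45 v_max=6 a_max=3

final state: t=19/2, x=45, v=0 → d = 45
a_max = (3−0)/(1−0) = 3
max v = 6 over t∈[2,15/2] → v_max = 6
check: 6·(2+11/2) = 45 ✓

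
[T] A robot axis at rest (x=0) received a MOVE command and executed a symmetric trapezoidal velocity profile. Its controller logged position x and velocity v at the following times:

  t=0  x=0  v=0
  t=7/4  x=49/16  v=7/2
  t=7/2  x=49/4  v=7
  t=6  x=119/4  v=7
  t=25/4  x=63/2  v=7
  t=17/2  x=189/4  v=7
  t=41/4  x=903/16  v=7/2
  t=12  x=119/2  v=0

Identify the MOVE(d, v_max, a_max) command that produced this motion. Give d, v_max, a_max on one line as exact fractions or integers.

d=119/2 v_max=7 a_max=2

final state: t=12, x=119/2, v=0 → d = 119/2
a_max = (7/2−0)/(7/4−0) = 2
max v = 7 over t∈[7/2,17/2] → v_max = 7
check: 7·(7/2+5) = 119/2 ✓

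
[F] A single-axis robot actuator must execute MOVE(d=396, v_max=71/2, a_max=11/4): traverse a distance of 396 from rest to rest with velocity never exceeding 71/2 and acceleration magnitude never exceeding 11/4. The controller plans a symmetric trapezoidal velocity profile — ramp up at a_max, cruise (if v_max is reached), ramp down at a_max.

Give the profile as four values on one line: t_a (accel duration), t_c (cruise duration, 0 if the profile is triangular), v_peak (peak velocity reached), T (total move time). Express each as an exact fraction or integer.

(v_max)²/a_max = (71/2)²/(11/4) = 5041/11
396 < 5041/11 ⇒ no cruise
v_peak = √(396·11/4) = √1089 = 33
t_a = 33/(11/4) = 12; t_c = 0
T = 2·12 = 24

t_a=12 t_c=0 v_peak=33 T=24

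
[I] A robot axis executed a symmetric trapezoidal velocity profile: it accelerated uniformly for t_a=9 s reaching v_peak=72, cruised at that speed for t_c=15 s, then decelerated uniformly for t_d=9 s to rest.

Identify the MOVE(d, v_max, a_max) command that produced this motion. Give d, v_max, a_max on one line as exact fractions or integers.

a_max = 72/9 = 8
d_a = ½·72·9 = 324; d_c = 72·15 = 1080
d = 2·324 + 1080 = 1728
t_c = 15 > 0 → v_max = v_peak = 72

d=1728 v_max=72 a_max=8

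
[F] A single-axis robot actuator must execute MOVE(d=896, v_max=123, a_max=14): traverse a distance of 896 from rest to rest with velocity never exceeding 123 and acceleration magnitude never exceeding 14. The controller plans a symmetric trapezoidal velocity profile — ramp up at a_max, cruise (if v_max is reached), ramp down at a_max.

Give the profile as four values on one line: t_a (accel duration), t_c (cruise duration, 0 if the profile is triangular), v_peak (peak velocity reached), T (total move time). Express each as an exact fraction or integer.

v_max²/a_max = 123²/14 = 15129/14
896 < 15129/14 ⇒ no cruise
v_peak = √(896·14) = √12544 = 112
t_a = 112/14 = 8; t_c = 0
T = 2·8 = 16

t_a=8 t_c=0 v_peak=112 T=16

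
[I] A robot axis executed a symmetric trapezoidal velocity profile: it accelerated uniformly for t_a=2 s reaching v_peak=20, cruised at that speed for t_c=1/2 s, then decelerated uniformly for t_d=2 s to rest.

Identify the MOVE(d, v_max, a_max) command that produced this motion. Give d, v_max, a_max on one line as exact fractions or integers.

a_max = 20/2 = 10
d_a = ½·20·2 = 20; d_c = 20·1/2 = 10
d = 2·20 + 10 = 50
t_c = 1/2 > 0 ⇒ limit active, v_max = 20

d=50 v_max=20 a_max=10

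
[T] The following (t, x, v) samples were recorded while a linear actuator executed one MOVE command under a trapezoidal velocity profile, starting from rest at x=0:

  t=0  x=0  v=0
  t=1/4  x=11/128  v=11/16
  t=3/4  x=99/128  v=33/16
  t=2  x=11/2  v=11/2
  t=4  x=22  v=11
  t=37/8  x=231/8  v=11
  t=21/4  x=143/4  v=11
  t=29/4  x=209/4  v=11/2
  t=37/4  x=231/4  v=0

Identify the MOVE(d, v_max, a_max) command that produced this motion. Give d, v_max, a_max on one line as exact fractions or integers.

d=231/4 v_max=11 a_max=11/4

final state: t=37/4, x=231/4, v=0 → d = 231/4
a_max = (11/16−0)/(1/4−0) = 11/4
max v = 11 over t∈[4,21/4] → v_max = 11
check: 11·(4+5/4) = 231/4 ✓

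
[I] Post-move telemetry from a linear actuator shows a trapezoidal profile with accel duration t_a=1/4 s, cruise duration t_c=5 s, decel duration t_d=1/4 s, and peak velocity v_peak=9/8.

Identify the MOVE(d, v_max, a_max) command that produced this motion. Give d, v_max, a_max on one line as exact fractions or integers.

d=189/32 v_max=9/8 a_max=9/2

a_max = (9/8)/(1/4) = 9/2
d_a = ½·9/8·1/4 = 9/64; d_c = 9/8·5 = 45/8
d = 2·9/64 + 45/8 = 189/32
t_c = 5 > 0 → v_max = v_peak = 9/8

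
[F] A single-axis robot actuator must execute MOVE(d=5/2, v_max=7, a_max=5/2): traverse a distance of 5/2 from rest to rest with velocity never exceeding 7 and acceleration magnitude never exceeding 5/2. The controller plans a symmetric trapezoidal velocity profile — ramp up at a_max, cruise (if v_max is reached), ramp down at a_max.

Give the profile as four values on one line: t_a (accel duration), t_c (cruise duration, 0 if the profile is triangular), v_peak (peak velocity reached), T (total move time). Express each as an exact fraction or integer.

(v_max)²/a_max = 7²/(5/2) = 98/5
5/2 < 98/5 so t_c = 0
v_peak = √(5/2·5/2) = √(25/4) = 5/2
t_a = (5/2)/(5/2) = 1; t_c = 0
T = 2·1 = 2

t_a=1 t_c=0 v_peak=5/2 T=2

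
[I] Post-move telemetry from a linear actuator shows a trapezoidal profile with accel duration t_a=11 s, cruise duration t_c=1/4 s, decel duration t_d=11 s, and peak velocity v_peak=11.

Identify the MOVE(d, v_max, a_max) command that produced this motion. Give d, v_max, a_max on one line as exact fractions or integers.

a_max = 11/11 = 1
d_a = ½·11·11 = 121/2; d_c = 11·1/4 = 11/4
d = 2·121/2 + 11/4 = 495/4
t_c = 1/4 > 0 so v_max = 11

d=495/4 v_max=11 a_max=1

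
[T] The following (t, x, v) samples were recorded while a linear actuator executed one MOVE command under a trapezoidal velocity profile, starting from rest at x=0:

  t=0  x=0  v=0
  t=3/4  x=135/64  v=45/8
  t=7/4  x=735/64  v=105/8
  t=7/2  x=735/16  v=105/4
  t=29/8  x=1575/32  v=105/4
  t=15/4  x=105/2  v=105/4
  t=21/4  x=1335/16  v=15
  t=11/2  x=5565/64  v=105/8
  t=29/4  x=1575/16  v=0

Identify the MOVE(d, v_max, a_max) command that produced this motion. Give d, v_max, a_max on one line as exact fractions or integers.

final state: t=29/4, x=1575/16, v=0 → d = 1575/16
a_max = (45/8−0)/(3/4−0) = 15/2
max v = 105/4 over t∈[7/2,15/4] → v_max = 105/4
check: 105/4·(7/2+1/4) = 1575/16 ✓

d=1575/16 v_max=105/4 a_max=15/2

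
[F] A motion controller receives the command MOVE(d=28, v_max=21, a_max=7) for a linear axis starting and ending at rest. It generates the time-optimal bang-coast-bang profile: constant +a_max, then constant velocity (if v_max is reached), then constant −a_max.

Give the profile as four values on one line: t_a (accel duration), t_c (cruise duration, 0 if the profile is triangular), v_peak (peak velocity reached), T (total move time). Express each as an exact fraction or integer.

t_a=2 t_c=0 v_peak=14 T=4

v_max²/a_max = 21²/7 = 63
28 < 63 → triangular
v_peak = √(28·7) = √196 = 14
t_a = 14/7 = 2; t_c = 0
T = 2·2 = 4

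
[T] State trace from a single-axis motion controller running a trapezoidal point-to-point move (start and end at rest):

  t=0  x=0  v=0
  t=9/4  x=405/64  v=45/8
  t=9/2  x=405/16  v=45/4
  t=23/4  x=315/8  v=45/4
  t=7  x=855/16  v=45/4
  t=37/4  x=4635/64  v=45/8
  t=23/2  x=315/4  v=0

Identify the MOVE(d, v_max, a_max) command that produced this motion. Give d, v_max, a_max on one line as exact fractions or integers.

final state: t=23/2, x=315/4, v=0 → d = 315/4
a_max = (45/8−0)/(9/4−0) = 5/2
max v = 45/4 over t∈[9/2,7] → v_max = 45/4
check: 45/4·(9/2+5/2) = 315/4 ✓

d=315/4 v_max=45/4 a_max=5/2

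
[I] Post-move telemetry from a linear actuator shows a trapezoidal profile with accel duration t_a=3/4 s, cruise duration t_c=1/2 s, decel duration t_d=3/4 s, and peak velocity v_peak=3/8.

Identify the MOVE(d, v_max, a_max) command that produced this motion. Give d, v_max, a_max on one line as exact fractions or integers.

a_max = (3/8)/(3/4) = 1/2
d_a = ½·3/8·3/4 = 9/64; d_c = 3/8·1/2 = 3/16
d = 2·9/64 + 3/16 = 15/32
t_c = 1/2 > 0 so v_max = 3/8

d=15/32 v_max=3/8 a_max=1/2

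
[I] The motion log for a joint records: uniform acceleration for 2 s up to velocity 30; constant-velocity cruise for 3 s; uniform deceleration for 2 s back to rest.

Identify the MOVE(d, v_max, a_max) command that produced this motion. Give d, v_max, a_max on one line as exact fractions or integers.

d=150 v_max=30 a_max=15

a_max = 30/2 = 15
d_a = ½·30·2 = 30; d_c = 30·3 = 90
d = 2·30 + 90 = 150
t_c = 3 > 0 so v_max = 30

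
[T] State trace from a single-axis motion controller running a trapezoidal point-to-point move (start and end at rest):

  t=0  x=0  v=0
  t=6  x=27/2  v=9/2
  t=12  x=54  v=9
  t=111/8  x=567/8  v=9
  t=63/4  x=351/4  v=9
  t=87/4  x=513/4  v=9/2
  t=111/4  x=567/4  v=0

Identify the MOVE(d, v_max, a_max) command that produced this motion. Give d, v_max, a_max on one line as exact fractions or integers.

final state: t=111/4, x=567/4, v=0 → d = 567/4
a_max = (9/2−0)/(6−0) = 3/4
max v = 9 over t∈[12,63/4] → v_max = 9
check: 9·(12+15/4) = 567/4 ✓

d=567/4 v_max=9 a_max=3/4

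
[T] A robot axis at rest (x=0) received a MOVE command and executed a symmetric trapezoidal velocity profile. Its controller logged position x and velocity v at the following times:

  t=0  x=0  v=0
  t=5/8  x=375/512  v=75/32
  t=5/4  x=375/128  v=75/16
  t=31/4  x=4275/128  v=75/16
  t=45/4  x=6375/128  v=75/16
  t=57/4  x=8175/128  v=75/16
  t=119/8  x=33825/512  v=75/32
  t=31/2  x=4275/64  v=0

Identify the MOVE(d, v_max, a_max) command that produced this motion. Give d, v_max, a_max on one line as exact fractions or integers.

d=4275/64 v_max=75/16 a_max=15/4

final state: t=31/2, x=4275/64, v=0 → d = 4275/64
a_max = (75/32−0)/(5/8−0) = 15/4
max v = 75/16 over t∈[5/4,57/4] → v_max = 75/16
check: 75/16·(5/4+13) = 4275/64 ✓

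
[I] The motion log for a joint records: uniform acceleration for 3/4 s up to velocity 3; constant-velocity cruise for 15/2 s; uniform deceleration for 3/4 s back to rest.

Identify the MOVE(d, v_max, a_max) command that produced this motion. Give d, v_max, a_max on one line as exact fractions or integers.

d=99/4 v_max=3 a_max=4

a_max = 3/(3/4) = 4
d_a = ½·3·3/4 = 9/8; d_c = 3·15/2 = 45/2
d = 2·9/8 + 45/2 = 99/4
t_c = 15/2 > 0 ⇒ limit active, v_max = 3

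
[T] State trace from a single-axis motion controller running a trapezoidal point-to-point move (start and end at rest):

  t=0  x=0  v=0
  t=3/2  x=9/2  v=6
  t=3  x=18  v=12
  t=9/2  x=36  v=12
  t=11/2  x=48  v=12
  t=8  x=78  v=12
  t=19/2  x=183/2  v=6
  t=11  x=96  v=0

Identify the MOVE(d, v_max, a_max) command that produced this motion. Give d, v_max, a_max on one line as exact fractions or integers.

final state: t=11, x=96, v=0 → d = 96
a_max = (6−0)/(3/2−0) = 4
max v = 12 over t∈[3,8] → v_max = 12
check: 12·(3+5) = 96 ✓

d=96 v_max=12 a_max=4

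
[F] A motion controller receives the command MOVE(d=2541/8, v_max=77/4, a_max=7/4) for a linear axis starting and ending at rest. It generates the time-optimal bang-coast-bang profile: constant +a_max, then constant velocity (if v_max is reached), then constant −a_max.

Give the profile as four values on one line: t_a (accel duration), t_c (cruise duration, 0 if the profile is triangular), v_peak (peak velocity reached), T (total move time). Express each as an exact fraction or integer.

(v_max)²/a_max = (77/4)²/(7/4) = 847/4
2541/8 ≥ 847/4 ⇒ cruise phase
t_a = (77/4)/(7/4) = 11; v_peak = 77/4
d_cruise = 2541/8 − 847/4 = 847/8; t_c = (847/8)/(77/4) = 11/2
T = 2·11 + 11/2 = 55/2

t_a=11 t_c=11/2 v_peak=77/4 T=55/2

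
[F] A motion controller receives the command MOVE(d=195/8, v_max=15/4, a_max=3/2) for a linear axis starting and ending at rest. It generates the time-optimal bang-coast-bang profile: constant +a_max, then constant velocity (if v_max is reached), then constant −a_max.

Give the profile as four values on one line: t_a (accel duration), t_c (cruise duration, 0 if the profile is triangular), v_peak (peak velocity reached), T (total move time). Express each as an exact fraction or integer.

vₘ²/aₘ = (15/4)²/(3/2) = 75/8
195/8 ≥ 75/8 → trapezoidal
t_a = (15/4)/(3/2) = 5/2; v_peak = 15/4
d_cruise = 195/8 − 75/8 = 15; t_c = 15/(15/4) = 4
T = 2·5/2 + 4 = 9

t_a=5/2 t_c=4 v_peak=15/4 T=9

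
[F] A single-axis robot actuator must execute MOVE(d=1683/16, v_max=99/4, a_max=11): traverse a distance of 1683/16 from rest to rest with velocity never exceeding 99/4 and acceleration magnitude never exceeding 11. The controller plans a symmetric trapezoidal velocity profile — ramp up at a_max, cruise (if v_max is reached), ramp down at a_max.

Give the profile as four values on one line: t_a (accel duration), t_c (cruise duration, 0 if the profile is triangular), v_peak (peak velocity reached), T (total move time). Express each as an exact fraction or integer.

v_max²/a_max = (99/4)²/11 = 891/16
1683/16 ≥ 891/16 ⇒ cruise phase
t_a = (99/4)/11 = 9/4; v_peak = 99/4
d_cruise = 1683/16 − 891/16 = 99/2; t_c = (99/2)/(99/4) = 2
T = 2·9/4 + 2 = 13/2

t_a=9/4 t_c=2 v_peak=99/4 T=13/2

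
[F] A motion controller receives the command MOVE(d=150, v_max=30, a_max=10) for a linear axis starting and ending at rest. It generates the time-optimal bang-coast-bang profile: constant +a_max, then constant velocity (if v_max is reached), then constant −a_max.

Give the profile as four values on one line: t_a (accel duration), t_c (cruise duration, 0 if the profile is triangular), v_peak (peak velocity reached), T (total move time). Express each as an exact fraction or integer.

t_a=3 t_c=2 v_peak=30 T=8

vₘ²/aₘ = 30²/10 = 90
150 ≥ 90 so v_max reached
t_a = 30/10 = 3; v_peak = 30
d_cruise = 150 − 90 = 60; t_c = 60/30 = 2
T = 2·3 + 2 = 8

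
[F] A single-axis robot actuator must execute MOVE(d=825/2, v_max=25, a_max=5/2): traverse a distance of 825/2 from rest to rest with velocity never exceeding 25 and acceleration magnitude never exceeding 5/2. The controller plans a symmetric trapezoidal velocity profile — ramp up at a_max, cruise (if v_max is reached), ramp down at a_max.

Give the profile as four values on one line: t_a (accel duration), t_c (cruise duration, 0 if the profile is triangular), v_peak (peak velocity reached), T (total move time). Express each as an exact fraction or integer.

t_a=10 t_c=13/2 v_peak=25 T=53/2

v_max²/a_max = 25²/(5/2) = 250
825/2 ≥ 250 → trapezoidal
t_a = 25/(5/2) = 10; v_peak = 25
d_cruise = 825/2 − 250 = 325/2; t_c = (325/2)/25 = 13/2
T = 2·10 + 13/2 = 53/2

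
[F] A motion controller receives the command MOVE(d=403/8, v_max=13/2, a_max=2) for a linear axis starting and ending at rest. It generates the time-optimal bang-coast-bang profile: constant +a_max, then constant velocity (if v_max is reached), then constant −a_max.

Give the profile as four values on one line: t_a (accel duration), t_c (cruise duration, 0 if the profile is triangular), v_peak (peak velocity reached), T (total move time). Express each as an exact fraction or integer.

(v_max)²/a_max = (13/2)²/2 = 169/8
403/8 ≥ 169/8 → trapezoidal
t_a = (13/2)/2 = 13/4; v_peak = 13/2
d_cruise = 403/8 − 169/8 = 117/4; t_c = (117/4)/(13/2) = 9/2
T = 2·13/4 + 9/2 = 11

t_a=13/4 t_c=9/2 v_peak=13/2 T=11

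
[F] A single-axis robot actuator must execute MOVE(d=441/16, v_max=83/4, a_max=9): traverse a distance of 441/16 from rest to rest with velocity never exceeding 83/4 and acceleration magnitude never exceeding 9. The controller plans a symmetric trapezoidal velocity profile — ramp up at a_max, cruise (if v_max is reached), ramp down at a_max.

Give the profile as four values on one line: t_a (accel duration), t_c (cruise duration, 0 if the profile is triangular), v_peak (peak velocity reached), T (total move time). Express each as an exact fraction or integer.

(v_max)²/a_max = (83/4)²/9 = 6889/144
441/16 < 6889/144 so t_c = 0
v_peak = √(441/16·9) = √(3969/16) = 63/4
t_a = (63/4)/9 = 7/4; t_c = 0
T = 2·7/4 = 7/2

t_a=7/4 t_c=0 v_peak=63/4 T=7/2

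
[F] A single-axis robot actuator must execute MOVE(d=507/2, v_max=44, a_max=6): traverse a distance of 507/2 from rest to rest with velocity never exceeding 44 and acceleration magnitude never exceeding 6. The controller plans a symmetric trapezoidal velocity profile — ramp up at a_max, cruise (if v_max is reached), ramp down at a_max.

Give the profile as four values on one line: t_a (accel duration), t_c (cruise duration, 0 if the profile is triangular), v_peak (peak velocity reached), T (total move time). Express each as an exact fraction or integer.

t_a=13/2 t_c=0 v_peak=39 T=13

(v_max)²/a_max = 44²/6 = 968/3
507/2 < 968/3 so t_c = 0
v_peak = √(507/2·6) = √1521 = 39
t_a = 39/6 = 13/2; t_c = 0
T = 2·13/2 = 13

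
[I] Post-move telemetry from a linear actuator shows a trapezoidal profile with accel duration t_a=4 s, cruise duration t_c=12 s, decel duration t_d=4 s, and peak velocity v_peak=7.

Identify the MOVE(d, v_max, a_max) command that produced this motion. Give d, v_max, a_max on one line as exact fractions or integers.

a_max = 7/4
d_a = ½·7·4 = 14; d_c = 7·12 = 84
d = 2·14 + 84 = 112
t_c = 12 > 0 so v_max = 7

d=112 v_max=7 a_max=7/4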